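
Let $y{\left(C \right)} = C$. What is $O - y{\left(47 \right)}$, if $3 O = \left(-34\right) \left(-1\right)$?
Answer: $- \frac{107}{3} \approx -35.667$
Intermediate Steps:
$O = \frac{34}{3}$ ($O = \frac{\left(-34\right) \left(-1\right)}{3} = \frac{1}{3} \cdot 34 = \frac{34}{3} \approx 11.333$)
$O - y{\left(47 \right)} = \frac{34}{3} - 47 = - \frac{107}{3}$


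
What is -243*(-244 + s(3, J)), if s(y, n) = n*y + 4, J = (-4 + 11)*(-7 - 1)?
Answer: 99144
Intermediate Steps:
J = -56 (J = 7*(-8) = -56)
s(y, n) = 4 + n*y
-243*(-244 + s(3, J)) = -243*(-244 + (4 - 56*3)) = -243*(-244 + (4 - 168)) = -243*(-244 - 164) = -243*(-408) = 99144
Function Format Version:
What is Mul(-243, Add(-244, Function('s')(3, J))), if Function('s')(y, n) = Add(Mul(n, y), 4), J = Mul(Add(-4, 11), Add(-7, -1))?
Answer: 99144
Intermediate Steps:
J = -56 (J = Mul(7, -8) = -56)
Function('s')(y, n) = Add(4, Mul(n, y))
Mul(-243, Add(-244, Function('s')(3, J))) = Mul(-243, Add(-244, Add(4, Mul(-56, 3)))) = Mul(-243, Add(-244, Add(4, -168))) = Mul(-243, Add(-244, -164)) = Mul(-243, -408) = 99144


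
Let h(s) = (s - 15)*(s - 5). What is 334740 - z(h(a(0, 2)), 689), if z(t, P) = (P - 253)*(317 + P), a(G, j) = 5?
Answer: -103876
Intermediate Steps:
h(s) = (-15 + s)*(-5 + s)
z(t, P) = (-253 + P)*(317 + P)
334740 - z(h(a(0, 2)), 689) = 334740 - (-80201 + 689² + 64*689) = 334740 - (-80201 + 474721 + 44096) = 334740 - 1*438616 = 334740 - 438616 = -103876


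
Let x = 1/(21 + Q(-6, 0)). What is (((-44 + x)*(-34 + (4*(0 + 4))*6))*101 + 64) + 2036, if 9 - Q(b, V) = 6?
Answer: -3278005/12 ≈ -2.7317e+5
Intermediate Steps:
Q(b, V) = 3 (Q(b, V) = 9 - 1*6 = 9 - 6 = 3)
x = 1/24 (x = 1/(21 + 3) = 1/24 ≈ 0.041667)
(((-44 + x)*(-34 + (4*(0 + 4))*6))*101 + 64) + 2036 = (((-44 + 1/24)*(-34 + (4*(0 + 4))*6))*101 + 64) + 2036 = (-1055*(-34 + (4*4)*6)/24*101 + 64) + 2036 = (-1055*(-34 + 16*6)/24*101 + 64) + 2036 = (-1055*(-34 + 96)/24*101 + 64) + 2036 = (-1055/24*62*101 + 64) + 2036 = (-32705/12*101 + 64) + 2036 = (-3303205/12 + 64) + 2036 = -3302437/12 + 2036 = -3278005/12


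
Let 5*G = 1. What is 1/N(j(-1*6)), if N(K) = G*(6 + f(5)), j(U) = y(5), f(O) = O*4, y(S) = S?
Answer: 5/26 ≈ 0.19231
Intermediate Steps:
f(O) = 4*O
j(U) = 5
G = ⅕ (G = (⅕)*1 = ⅕ ≈ 0.20000)
N(K) = 26/5 (N(K) = (6 + 4*5)/5 = (6 + 20)/5 = (⅕)*26 = 26/5)
1/N(j(-1*6)) = 1/(26/5) = 5/26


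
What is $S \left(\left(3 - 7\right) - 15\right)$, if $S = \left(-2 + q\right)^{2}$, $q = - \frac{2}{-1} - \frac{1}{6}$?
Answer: $- \frac{19}{36} \approx -0.52778$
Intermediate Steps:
$q = \frac{11}{6}$ ($q = \left(-2\right) \left(-1\right) - \frac{1}{6} = 2 - \frac{1}{6} = \frac{11}{6} \approx 1.8333$)
$S = \frac{1}{36}$ ($S = \left(-2 + \frac{11}{6}\right)^{2} = \left(- \frac{1}{6}\right)^{2} = \frac{1}{36} \approx 0.027778$)
$S \left(\left(3 - 7\right) - 15\right) = \frac{\left(3 - 7\right) - 15}{36} = \frac{-4 - 15}{36} = \frac{1}{36} \left(-19\right) = - \frac{19}{36}$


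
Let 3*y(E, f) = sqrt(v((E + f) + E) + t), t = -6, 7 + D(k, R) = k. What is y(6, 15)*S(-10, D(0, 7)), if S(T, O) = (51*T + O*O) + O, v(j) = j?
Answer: -156*sqrt(21) ≈ -714.88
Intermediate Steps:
D(k, R) = -7 + k
S(T, O) = O + O**2 + 51*T (S(T, O) = (51*T + O**2) + O = (O**2 + 51*T) + O = O + O**2 + 51*T)
y(E, f) = sqrt(-6 + f + 2*E)/3 (y(E, f) = sqrt(((E + f) + E) - 6)/3 = sqrt((f + 2*E) - 6)/3 = sqrt(-6 + f + 2*E)/3)
y(6, 15)*S(-10, D(0, 7)) = (sqrt(-6 + 15 + 2*6)/3)*((-7 + 0) + (-7 + 0)**2 + 51*(-10)) = (sqrt(-6 + 15 + 12)/3)*(-7 + (-7)**2 - 510) = (sqrt(21)/3)*(-7 + 49 - 510) = (sqrt(21)/3)*(-468) = -156*sqrt(21)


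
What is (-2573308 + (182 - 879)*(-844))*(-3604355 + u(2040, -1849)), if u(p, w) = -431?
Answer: 7155644401440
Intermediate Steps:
(-2573308 + (182 - 879)*(-844))*(-3604355 + u(2040, -1849)) = (-2573308 + (182 - 879)*(-844))*(-3604355 - 431) = (-2573308 - 697*(-844))*(-3604786) = (-2573308 + 588268)*(-3604786) = -1985040*(-3604786) = 7155644401440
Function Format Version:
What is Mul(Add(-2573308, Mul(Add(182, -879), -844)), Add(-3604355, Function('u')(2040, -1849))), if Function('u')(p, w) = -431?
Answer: 7155644401440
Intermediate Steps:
Mul(Add(-2573308, Mul(Add(182, -879), -844)), Add(-3604355, Function('u')(2040, -1849))) = Mul(Add(-2573308, Mul(Add(182, -879), -844)), Add(-3604355, -431)) = Mul(Add(-2573308, Mul(-697, -844)), -3604786) = Mul(Add(-2573308, 588268), -3604786) = Mul(-1985040, -3604786) = 7155644401440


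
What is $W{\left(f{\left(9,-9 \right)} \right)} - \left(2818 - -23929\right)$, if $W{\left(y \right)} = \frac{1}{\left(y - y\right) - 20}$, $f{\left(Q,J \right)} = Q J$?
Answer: $- \frac{534941}{20} \approx -26747.0$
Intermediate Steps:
$f{\left(Q,J \right)} = J Q$
$W{\left(y \right)} = - \frac{1}{20}$ ($W{\left(y \right)} = \frac{1}{0 - 20} = \frac{1}{-20} = - \frac{1}{20}$)
$W{\left(f{\left(9,-9 \right)} \right)} - \left(2818 - -23929\right) = - \frac{1}{20} - \left(2818 - -23929\right) = - \frac{1}{20} - \left(2818 + 23929\right) = - \frac{1}{20} - 26747 = - \frac{534941}{20}$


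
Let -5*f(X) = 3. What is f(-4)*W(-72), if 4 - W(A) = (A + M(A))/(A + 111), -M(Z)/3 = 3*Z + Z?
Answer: 636/65 ≈ 9.7846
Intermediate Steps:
f(X) = -3/5 (f(X) = -1/5*3 = -3/5)
M(Z) = -12*Z (M(Z) = -3*(3*Z + Z) = -12*Z)
W(A) = 4 + 11*A/(111 + A) (W(A) = 4 - (A - 12*A)/(A + 111) = 4 - (-11*A)/(111 + A) = 4 - (-11)*A/(111 + A) = 4 + 11*A/(111 + A))
f(-4)*W(-72) = -9*(148 + 5*(-72))/(5*(111 - 72)) = -9*(148 - 360)/(5*39) = -9*(-212)/(5*39) = -3/5*(-212/13) = 636/65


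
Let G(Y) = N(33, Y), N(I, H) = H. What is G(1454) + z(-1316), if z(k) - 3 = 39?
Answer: 1496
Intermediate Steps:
G(Y) = Y
z(k) = 42 (z(k) = 3 + 39 = 42)
G(1454) + z(-1316) = 1454 + 42 = 1496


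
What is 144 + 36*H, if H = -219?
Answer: -7740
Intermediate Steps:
144 + 36*H = 144 + 36*(-219) = 144 - 7884 = -7740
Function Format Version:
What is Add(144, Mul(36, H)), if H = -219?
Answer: -7740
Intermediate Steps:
Add(144, Mul(36, H)) = Add(144, Mul(36, -219)) = Add(144, -7884) = -7740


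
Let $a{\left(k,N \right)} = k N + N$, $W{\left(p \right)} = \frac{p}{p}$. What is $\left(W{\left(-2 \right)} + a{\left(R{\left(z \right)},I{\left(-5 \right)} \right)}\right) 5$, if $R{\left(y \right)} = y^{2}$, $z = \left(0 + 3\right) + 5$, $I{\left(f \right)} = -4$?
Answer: $-1295$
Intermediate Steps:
$W{\left(p \right)} = 1$
$z = 8$ ($z = 3 + 5 = 8$)
$a{\left(k,N \right)} = N + N k$ ($a{\left(k,N \right)} = N k + N = N + N k$)
$\left(W{\left(-2 \right)} + a{\left(R{\left(z \right)},I{\left(-5 \right)} \right)}\right) 5 = \left(1 - 4 \left(1 + 8^{2}\right)\right) 5 = \left(1 - 4 \left(1 + 64\right)\right) 5 = \left(1 - 260\right) 5 = \left(-259\right) 5 = -1295$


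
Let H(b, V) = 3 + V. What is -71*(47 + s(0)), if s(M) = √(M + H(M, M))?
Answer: -3337 - 71*√3 ≈ -3460.0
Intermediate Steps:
s(M) = √(3 + 2*M) (s(M) = √(M + (3 + M)) = √(3 + 2*M))
-71*(47 + s(0)) = -71*(47 + √(3 + 2*0)) = -71*(47 + √(3 + 0)) = -71*(47 + √3) = -3337 - 71*√3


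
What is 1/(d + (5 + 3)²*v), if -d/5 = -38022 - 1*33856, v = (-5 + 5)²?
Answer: 1/359390 ≈ 2.7825e-6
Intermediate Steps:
v = 0 (v = 0² = 0)
d = 359390 (d = -5*(-38022 - 1*33856) = -5*(-38022 - 33856) = -5*(-71878) = 359390)
1/(d + (5 + 3)²*v) = 1/(359390 + (5 + 3)²*0) = 1/(359390 + 8²*0) = 1/(359390 + 64*0) = 1/(359390 + 0) = 1/359390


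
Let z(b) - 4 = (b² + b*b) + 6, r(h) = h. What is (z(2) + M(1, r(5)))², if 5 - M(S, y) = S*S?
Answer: 484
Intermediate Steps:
M(S, y) = 5 - S² (M(S, y) = 5 - S*S = 5 - S²)
z(b) = 10 + 2*b² (z(b) = 4 + ((b² + b*b) + 6) = 4 + ((b² + b²) + 6) = 4 + (2*b² + 6) = 4 + (6 + 2*b²) = 10 + 2*b²)
(z(2) + M(1, r(5)))² = ((10 + 2*2²) + (5 - 1*1²))² = ((10 + 2*4) + (5 - 1*1))² = ((10 + 8) + (5 - 1))² = (18 + 4)² = 22² = 484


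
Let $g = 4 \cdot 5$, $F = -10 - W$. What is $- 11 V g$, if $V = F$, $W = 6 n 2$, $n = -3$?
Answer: $-5720$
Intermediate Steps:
$W = -36$ ($W = 6 \left(-3\right) 2 = \left(-18\right) 2 = -36$)
$F = 26$ ($F = -10 - -36 = -10 + 36 = 26$)
$g = 20$
$V = 26$
$- 11 V g = \left(-11\right) 26 \cdot 20 = \left(-286\right) 20 = -5720$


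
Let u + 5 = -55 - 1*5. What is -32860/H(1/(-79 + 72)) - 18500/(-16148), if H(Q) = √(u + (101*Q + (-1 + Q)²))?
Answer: 4625/4037 + 115010*I*√957/957 ≈ 1.1457 + 3717.7*I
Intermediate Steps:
u = -65 (u = -5 + (-55 - 1*5) = -5 + (-55 - 5) = -5 - 60 = -65)
H(Q) = √(-65 + (-1 + Q)² + 101*Q) (H(Q) = √(-65 + (101*Q + (-1 + Q)²)) = √(-65 + ((-1 + Q)² + 101*Q)) = √(-65 + (-1 + Q)² + 101*Q))
-32860/H(1/(-79 + 72)) - 18500/(-16148) = -32860/√(-64 + (1/(-79 + 72))² + 99/(-79 + 72)) - 18500/(-16148) = -32860/√(-64 + (1/(-7))² + 99/(-7)) - 18500*(-1/16148) = -32860/√(-64 + (-⅐)² + 99*(-⅐)) + 4625/4037 = -32860/√(-64 + 1/49 - 99/7) + 4625/4037 = -32860*(-7*I*√957/1914) + 4625/4037 = -(-115010)*I*√957/957 + 4625/4037 = 115010*I*√957/957 + 4625/4037 = 4625/4037 + 115010*I*√957/957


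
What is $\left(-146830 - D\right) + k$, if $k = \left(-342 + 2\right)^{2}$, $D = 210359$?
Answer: $-241589$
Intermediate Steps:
$k = 115600$ ($k = \left(-340\right)^{2} = 115600$)
$\left(-146830 - D\right) + k = \left(-146830 - 210359\right) + 115600 = -357189 + 115600 = -241589$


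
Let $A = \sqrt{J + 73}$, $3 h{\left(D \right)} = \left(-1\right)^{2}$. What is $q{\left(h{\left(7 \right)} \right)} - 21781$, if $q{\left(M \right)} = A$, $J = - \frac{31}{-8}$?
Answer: $-21781 + \frac{\sqrt{1230}}{4} \approx -21772.0$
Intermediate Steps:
$J = \frac{31}{8}$ ($J = \left(-31\right) \left(- \frac{1}{8}\right) = \frac{31}{8} \approx 3.875$)
$h{\left(D \right)} = \frac{1}{3}$ ($h{\left(D \right)} = \frac{\left(-1\right)^{2}}{3} = \frac{1}{3} \cdot 1 = \frac{1}{3}$)
$A = \frac{\sqrt{1230}}{4}$ ($A = \sqrt{\frac{31}{8} + 73} = \sqrt{\frac{615}{8}} = \frac{\sqrt{1230}}{4} \approx 8.7678$)
$q{\left(M \right)} = \frac{\sqrt{1230}}{4}$
$q{\left(h{\left(7 \right)} \right)} - 21781 = \frac{\sqrt{1230}}{4} - 21781 = -21781 + \frac{\sqrt{1230}}{4}$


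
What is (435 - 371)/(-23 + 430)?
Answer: 64/407 ≈ 0.15725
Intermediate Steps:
(435 - 371)/(-23 + 430) = 64/407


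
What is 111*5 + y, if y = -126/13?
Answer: 7089/13 ≈ 545.31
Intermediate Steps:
y = -126/13 (y = -126*1/13 = -126/13 ≈ -9.6923)
111*5 + y = 111*5 - 126/13 = 555 - 126/13 = 7089/13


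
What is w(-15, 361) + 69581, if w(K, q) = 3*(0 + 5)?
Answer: 69596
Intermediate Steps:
w(K, q) = 15 (w(K, q) = 3*5 = 15)
w(-15, 361) + 69581 = 15 + 69581 = 69596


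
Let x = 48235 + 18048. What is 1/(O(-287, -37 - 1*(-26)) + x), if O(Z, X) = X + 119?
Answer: 1/66391 ≈ 1.5062e-5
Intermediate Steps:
O(Z, X) = 119 + X
x = 66283
1/(O(-287, -37 - 1*(-26)) + x) = 1/((119 + (-37 - 1*(-26))) + 66283) = 1/((119 + (-37 + 26)) + 66283) = 1/((119 - 11) + 66283) = 1/(108 + 66283) = 1/66391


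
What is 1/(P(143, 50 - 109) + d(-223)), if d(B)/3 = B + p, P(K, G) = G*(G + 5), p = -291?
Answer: 1/1644 ≈ 0.00060827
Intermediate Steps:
P(K, G) = G*(5 + G)
d(B) = -873 + 3*B (d(B) = 3*(B - 291) = 3*(-291 + B) = -873 + 3*B)
1/(P(143, 50 - 109) + d(-223)) = 1/((50 - 109)*(5 + (50 - 109)) + (-873 + 3*(-223))) = 1/(-59*(5 - 59) + (-873 - 669)) = 1/(-59*(-54) - 1542) = 1/(3186 - 1542) = 1/1644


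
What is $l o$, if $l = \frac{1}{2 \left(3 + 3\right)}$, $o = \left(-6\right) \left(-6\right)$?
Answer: $3$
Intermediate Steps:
$o = 36$
$l = \frac{1}{12}$ ($l = \frac{1}{2 \cdot 6} = \frac{1}{12} \approx 0.083333$)
$l o = \frac{1}{12} \cdot 36 = 3$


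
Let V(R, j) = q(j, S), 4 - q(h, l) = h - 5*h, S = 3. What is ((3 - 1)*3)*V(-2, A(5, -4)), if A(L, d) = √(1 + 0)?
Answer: 48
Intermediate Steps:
A(L, d) = 1 (A(L, d) = √1 = 1)
q(h, l) = 4 + 4*h (q(h, l) = 4 - (h - 5*h) = 4 - (-4)*h = 4 + 4*h)
V(R, j) = 4 + 4*j
((3 - 1)*3)*V(-2, A(5, -4)) = ((3 - 1)*3)*(4 + 4*1) = (2*3)*(4 + 4) = 6*8 = 48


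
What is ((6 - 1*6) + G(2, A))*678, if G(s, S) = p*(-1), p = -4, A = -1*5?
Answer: 2712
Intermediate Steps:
A = -5
G(s, S) = 4 (G(s, S) = -4*(-1) = 4)
((6 - 1*6) + G(2, A))*678 = ((6 - 1*6) + 4)*678 = ((6 - 6) + 4)*678 = (0 + 4)*678 = 4*678 = 2712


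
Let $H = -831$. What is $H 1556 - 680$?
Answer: $-1293716$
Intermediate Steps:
$H 1556 - 680 = \left(-831\right) 1556 - 680 = -1293036 - 680 = -1293716$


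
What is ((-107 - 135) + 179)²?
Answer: 3969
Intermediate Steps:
((-107 - 135) + 179)² = (-242 + 179)² = (-63)² = 3969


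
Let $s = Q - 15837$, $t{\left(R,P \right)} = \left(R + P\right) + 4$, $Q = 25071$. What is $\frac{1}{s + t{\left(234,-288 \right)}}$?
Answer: $\frac{1}{9184} \approx 0.00010888$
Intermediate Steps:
$t{\left(R,P \right)} = 4 + P + R$ ($t{\left(R,P \right)} = \left(P + R\right) + 4 = 4 + P + R$)
$s = 9234$ ($s = 25071 - 15837 = 9234$)
$\frac{1}{s + t{\left(234,-288 \right)}} = \frac{1}{9234 + \left(4 - 288 + 234\right)} = \frac{1}{9234 - 50} = \frac{1}{9184}$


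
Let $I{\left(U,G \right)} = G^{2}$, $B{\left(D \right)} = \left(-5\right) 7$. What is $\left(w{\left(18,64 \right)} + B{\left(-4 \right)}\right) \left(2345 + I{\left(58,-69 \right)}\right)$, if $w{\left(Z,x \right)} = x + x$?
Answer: $660858$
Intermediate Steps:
$B{\left(D \right)} = -35$
$w{\left(Z,x \right)} = 2 x$
$\left(w{\left(18,64 \right)} + B{\left(-4 \right)}\right) \left(2345 + I{\left(58,-69 \right)}\right) = \left(2 \cdot 64 - 35\right) \left(2345 + \left(-69\right)^{2}\right) = \left(128 - 35\right) \left(2345 + 4761\right) = 93 \cdot 7106 = 660858$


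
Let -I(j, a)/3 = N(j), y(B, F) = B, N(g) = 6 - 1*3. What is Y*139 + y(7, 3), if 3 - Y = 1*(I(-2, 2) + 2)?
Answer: 1397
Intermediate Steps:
N(g) = 3 (N(g) = 6 - 3 = 3)
I(j, a) = -9 (I(j, a) = -3*3 = -9)
Y = 10 (Y = 3 - (-9 + 2) = 3 - (-7) = 3 - 1*(-7) = 3 + 7 = 10)
Y*139 + y(7, 3) = 10*139 + 7 = 1390 + 7 = 1397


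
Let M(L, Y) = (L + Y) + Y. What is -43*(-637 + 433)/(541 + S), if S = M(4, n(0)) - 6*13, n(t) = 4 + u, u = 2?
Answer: 8772/479 ≈ 18.313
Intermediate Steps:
n(t) = 6 (n(t) = 4 + 2 = 6)
M(L, Y) = L + 2*Y
S = -62 (S = (4 + 2*6) - 6*13 = (4 + 12) - 78 = 16 - 78 = -62)
-43*(-637 + 433)/(541 + S) = -43*(-637 + 433)/(541 - 62) = -(-8772)/479 = -43*(-204/479) = 8772/479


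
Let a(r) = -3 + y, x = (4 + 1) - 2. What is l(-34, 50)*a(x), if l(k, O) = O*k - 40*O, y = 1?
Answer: 7400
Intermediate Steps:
l(k, O) = -40*O + O*k
x = 3 (x = 5 - 2 = 3)
a(r) = -2 (a(r) = -3 + 1 = -2)
l(-34, 50)*a(x) = (50*(-40 - 34))*(-2) = (50*(-74))*(-2) = -3700*(-2) = 7400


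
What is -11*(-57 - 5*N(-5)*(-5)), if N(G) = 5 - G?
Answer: -2123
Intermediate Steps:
-11*(-57 - 5*N(-5)*(-5)) = -11*(-57 - 5*(5 - 1*(-5))*(-5)) = -11*(-57 - 5*(5 + 5)*(-5)) = -11*(-57 - 5*10*(-5)) = -11*(-57 - 50*(-5)) = -11*(-57 + 250) = -11*193 = -2123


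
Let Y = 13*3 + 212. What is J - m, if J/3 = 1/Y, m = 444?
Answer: -111441/251 ≈ -443.99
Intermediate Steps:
Y = 251 (Y = 39 + 212 = 251)
J = 3/251 ≈ 0.011952
J - m = 3/251 - 1*444 = 3/251 - 444 = -111441/251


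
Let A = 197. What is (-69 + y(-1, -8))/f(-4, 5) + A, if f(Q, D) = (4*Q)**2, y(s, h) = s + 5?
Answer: 50367/256 ≈ 196.75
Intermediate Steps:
y(s, h) = 5 + s
f(Q, D) = 16*Q**2
(-69 + y(-1, -8))/f(-4, 5) + A = (-69 + (5 - 1))/((16*(-4)**2)) + 197 = (-69 + 4)/((16*16)) + 197 = -65/256 + 197 = 50367/256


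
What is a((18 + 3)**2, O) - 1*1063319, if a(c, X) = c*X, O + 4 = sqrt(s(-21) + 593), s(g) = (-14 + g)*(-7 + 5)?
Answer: -1065083 + 441*sqrt(663) ≈ -1.0537e+6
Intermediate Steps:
s(g) = 28 - 2*g (s(g) = (-14 + g)*(-2) = 28 - 2*g)
O = -4 + sqrt(663) (O = -4 + sqrt((28 - 2*(-21)) + 593) = -4 + sqrt((28 + 42) + 593) = -4 + sqrt(70 + 593) = -4 + sqrt(663) ≈ 21.749)
a(c, X) = X*c
a((18 + 3)**2, O) - 1*1063319 = (-4 + sqrt(663))*(18 + 3)**2 - 1*1063319 = (-4 + sqrt(663))*21**2 - 1063319 = (-4 + sqrt(663))*441 - 1063319 = (-1764 + 441*sqrt(663)) - 1063319 = -1065083 + 441*sqrt(663)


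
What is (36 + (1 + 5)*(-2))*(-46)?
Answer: -1104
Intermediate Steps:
(36 + (1 + 5)*(-2))*(-46) = (36 + 6*(-2))*(-46) = (36 - 12)*(-46) = 24*(-46) = -1104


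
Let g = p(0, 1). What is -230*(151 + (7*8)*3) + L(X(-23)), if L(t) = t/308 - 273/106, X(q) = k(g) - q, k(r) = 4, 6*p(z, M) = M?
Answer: -1197732491/16324 ≈ -73373.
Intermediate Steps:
p(z, M) = M/6
g = ⅙ (g = (⅙)*1 = ⅙ ≈ 0.16667)
X(q) = 4 - q
L(t) = -273/106 + t/308 (L(t) = t*(1/308) - 273*1/106 = t/308 - 273/106 = -273/106 + t/308)
-230*(151 + (7*8)*3) + L(X(-23)) = -230*(151 + (7*8)*3) + (-273/106 + (4 - 1*(-23))/308) = -230*(151 + 56*3) + (-273/106 + (4 + 23)/308) = -230*(151 + 168) + (-273/106 + (1/308)*27) = -230*319 + (-273/106 + 27/308) = -73370 - 40611/16324 = -1197732491/16324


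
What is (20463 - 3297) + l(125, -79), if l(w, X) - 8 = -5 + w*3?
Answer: 17544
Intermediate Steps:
l(w, X) = 3 + 3*w (l(w, X) = 8 + (-5 + w*3) = 8 + (-5 + 3*w) = 3 + 3*w)
(20463 - 3297) + l(125, -79) = (20463 - 3297) + (3 + 3*125) = 17166 + (3 + 375) = 17166 + 378 = 17544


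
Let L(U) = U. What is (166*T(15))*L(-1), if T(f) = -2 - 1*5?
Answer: 1162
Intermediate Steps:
T(f) = -7 (T(f) = -2 - 5 = -7)
(166*T(15))*L(-1) = (166*(-7))*(-1) = -1162*(-1) = 1162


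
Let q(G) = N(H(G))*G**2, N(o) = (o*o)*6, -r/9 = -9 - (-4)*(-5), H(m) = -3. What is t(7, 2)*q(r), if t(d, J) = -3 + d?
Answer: 14714136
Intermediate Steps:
r = 261 (r = -9*(-9 - (-4)*(-5)) = -9*(-9 - 1*20) = -9*(-9 - 20) = -9*(-29) = 261)
N(o) = 6*o**2 (N(o) = o**2*6 = 6*o**2)
q(G) = 54*G**2 (q(G) = (6*(-3)**2)*G**2 = (6*9)*G**2 = 54*G**2)
t(7, 2)*q(r) = (-3 + 7)*(54*261**2) = 4*(54*68121) = 4*3678534 = 14714136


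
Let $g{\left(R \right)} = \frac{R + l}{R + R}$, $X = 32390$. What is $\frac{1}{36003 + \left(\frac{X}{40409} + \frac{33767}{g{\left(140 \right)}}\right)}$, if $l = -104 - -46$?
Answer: $\frac{1656769}{250678680717} \approx 6.6091 \cdot 10^{-6}$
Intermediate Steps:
$l = -58$ ($l = -104 + 46 = -58$)
$g{\left(R \right)} = \frac{-58 + R}{2 R}$ ($g{\left(R \right)} = \frac{R - 58}{R + R} = \frac{-58 + R}{2 R}$)
$\frac{1}{36003 + \left(\frac{X}{40409} + \frac{33767}{g{\left(140 \right)}}\right)} = \frac{1}{36003 + \left(\frac{32390}{40409} + \frac{33767}{\frac{1}{2} \cdot \frac{1}{140} \left(-58 + 140\right)}\right)} = \frac{1}{36003 + \left(32390 \cdot \frac{1}{40409} + \frac{33767}{\frac{1}{2} \cdot \frac{1}{140} \cdot 82}\right)} = \frac{1}{36003 + \left(\frac{32390}{40409} + \frac{33767}{\frac{41}{140}}\right)} = \frac{1}{36003 + \left(\frac{32390}{40409} + 33767 \cdot \frac{140}{41}\right)} = \frac{1}{36003 + \left(\frac{32390}{40409} + \frac{4727380}{41}\right)} = \frac{1}{36003 + \frac{191030026410}{1656769}} = \frac{1}{\frac{250678680717}{1656769}} = \frac{1656769}{250678680717}$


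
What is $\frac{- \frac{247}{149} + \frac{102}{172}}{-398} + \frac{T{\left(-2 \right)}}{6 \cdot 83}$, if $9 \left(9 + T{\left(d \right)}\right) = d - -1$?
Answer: $- \frac{178524889}{11429037252} \approx -0.01562$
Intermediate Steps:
$T{\left(d \right)} = - \frac{80}{9} + \frac{d}{9}$ ($T{\left(d \right)} = -9 + \frac{d - -1}{9} = -9 + \frac{d + 1}{9} = -9 + \frac{1 + d}{9} = -9 + \left(\frac{1}{9} + \frac{d}{9}\right) = - \frac{80}{9} + \frac{d}{9}$)
$\frac{- \frac{247}{149} + \frac{102}{172}}{-398} + \frac{T{\left(-2 \right)}}{6 \cdot 83} = \frac{- \frac{247}{149} + \frac{102}{172}}{-398} + \frac{- \frac{80}{9} + \frac{1}{9} \left(-2\right)}{6 \cdot 83} = \left(\left(-247\right) \frac{1}{149} + 102 \cdot \frac{1}{172}\right) \left(- \frac{1}{398}\right) + \frac{- \frac{80}{9} - \frac{2}{9}}{498} = \left(- \frac{247}{149} + \frac{51}{86}\right) \left(- \frac{1}{398}\right) - \frac{41}{2241} = \left(- \frac{13643}{12814}\right) \left(- \frac{1}{398}\right) - \frac{41}{2241} = \frac{13643}{5099972} - \frac{41}{2241} = - \frac{178524889}{11429037252}$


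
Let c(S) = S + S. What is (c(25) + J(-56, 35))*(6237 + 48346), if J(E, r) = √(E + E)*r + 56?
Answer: 5785798 + 7641620*I*√7 ≈ 5.7858e+6 + 2.0218e+7*I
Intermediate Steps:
c(S) = 2*S
J(E, r) = 56 + r*√2*√E (J(E, r) = √(2*E)*r + 56 = (√2*√E)*r + 56 = r*√2*√E + 56 = 56 + r*√2*√E)
(c(25) + J(-56, 35))*(6237 + 48346) = (2*25 + (56 + 35*√2*√(-56)))*(6237 + 48346) = (50 + (56 + 35*√2*(2*I*√14)))*54583 = (50 + (56 + 140*I*√7))*54583 = (106 + 140*I*√7)*54583 = 5785798 + 7641620*I*√7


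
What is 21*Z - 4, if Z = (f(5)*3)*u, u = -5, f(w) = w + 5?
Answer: -3154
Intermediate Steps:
f(w) = 5 + w
Z = -150 (Z = ((5 + 5)*3)*(-5) = (10*3)*(-5) = 30*(-5) = -150)
21*Z - 4 = 21*(-150) - 4 = -3150 - 4 = -3154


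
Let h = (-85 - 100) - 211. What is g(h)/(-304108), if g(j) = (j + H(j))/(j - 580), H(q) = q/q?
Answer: -395/296809408 ≈ -1.3308e-6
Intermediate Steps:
H(q) = 1
h = -396 (h = -185 - 211 = -396)
g(j) = (1 + j)/(-580 + j) (g(j) = (j + 1)/(j - 580) = (1 + j)/(-580 + j))
g(h)/(-304108) = ((1 - 396)/(-580 - 396))/(-304108) = (-395/(-976))*(-1/304108) = -1/976*(-395)*(-1/304108) = (395/976)*(-1/304108) = -395/296809408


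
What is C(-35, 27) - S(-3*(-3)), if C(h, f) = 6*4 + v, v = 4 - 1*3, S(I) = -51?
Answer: 76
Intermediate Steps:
v = 1 (v = 4 - 3 = 1)
C(h, f) = 25 (C(h, f) = 6*4 + 1 = 24 + 1 = 25)
C(-35, 27) - S(-3*(-3)) = 25 - 1*(-51) = 25 + 51 = 76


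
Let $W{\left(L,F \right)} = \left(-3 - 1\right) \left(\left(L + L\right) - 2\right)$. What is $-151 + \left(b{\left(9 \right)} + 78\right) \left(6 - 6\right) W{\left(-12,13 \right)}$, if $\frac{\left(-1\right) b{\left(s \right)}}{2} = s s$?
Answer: $-151$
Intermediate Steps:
$b{\left(s \right)} = - 2 s^{2}$ ($b{\left(s \right)} = - 2 s s = - 2 s^{2}$)
$W{\left(L,F \right)} = 8 - 8 L$ ($W{\left(L,F \right)} = - 4 \left(2 L - 2\right) = - 4 \left(-2 + 2 L\right) = 8 - 8 L$)
$-151 + \left(b{\left(9 \right)} + 78\right) \left(6 - 6\right) W{\left(-12,13 \right)} = -151 + \left(- 2 \cdot 9^{2} + 78\right) \left(6 - 6\right) \left(8 - -96\right) = -151 + \left(\left(-2\right) 81 + 78\right) 0 \left(8 + 96\right) = -151 + \left(-162 + 78\right) 0 \cdot 104 = -151 + \left(-84\right) 0 \cdot 104 = -151 + 0 \cdot 104 = -151 + 0 = -151$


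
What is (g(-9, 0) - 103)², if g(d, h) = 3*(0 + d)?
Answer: 16900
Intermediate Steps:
g(d, h) = 3*d
(g(-9, 0) - 103)² = (3*(-9) - 103)² = (-27 - 103)² = (-130)² = 16900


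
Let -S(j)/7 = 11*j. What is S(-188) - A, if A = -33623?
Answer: 48099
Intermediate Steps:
S(j) = -77*j
S(-188) - A = -77*(-188) - 1*(-33623) = 14476 + 33623 = 48099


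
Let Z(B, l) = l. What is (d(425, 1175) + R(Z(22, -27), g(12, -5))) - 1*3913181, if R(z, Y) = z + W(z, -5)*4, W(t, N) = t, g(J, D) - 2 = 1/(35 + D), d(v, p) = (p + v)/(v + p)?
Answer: -3913315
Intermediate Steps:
d(v, p) = 1 (d(v, p) = (p + v)/(p + v) = 1)
g(J, D) = 2 + 1/(35 + D)
R(z, Y) = 5*z (R(z, Y) = z + z*4 = z + 4*z = 5*z)
(d(425, 1175) + R(Z(22, -27), g(12, -5))) - 1*3913181 = (1 + 5*(-27)) - 1*3913181 = (1 - 135) - 3913181 = -134 - 3913181 = -3913315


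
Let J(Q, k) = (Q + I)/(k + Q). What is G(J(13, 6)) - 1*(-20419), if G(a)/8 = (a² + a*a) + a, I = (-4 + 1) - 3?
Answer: 7373107/361 ≈ 20424.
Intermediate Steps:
I = -6 (I = -3 - 3 = -6)
J(Q, k) = (-6 + Q)/(Q + k) (J(Q, k) = (Q - 6)/(k + Q) = (-6 + Q)/(Q + k))
G(a) = 8*a + 16*a² (G(a) = 8*((a² + a*a) + a) = 8*((a² + a²) + a) = 8*(2*a² + a) = 8*(a + 2*a²) = 8*a + 16*a²)
G(J(13, 6)) - 1*(-20419) = 8*((-6 + 13)/(13 + 6))*(1 + 2*((-6 + 13)/(13 + 6))) - 1*(-20419) = 8*(7/19)*(1 + 2*(7/19)) + 20419 = 8*(7/19)*(1 + 14/19) + 20419 = 8*(7/19)*(33/19) + 20419 = 1848/361 + 20419 = 7373107/361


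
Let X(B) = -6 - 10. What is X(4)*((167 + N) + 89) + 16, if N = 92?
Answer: -5552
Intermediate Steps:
X(B) = -16
X(4)*((167 + N) + 89) + 16 = -16*((167 + 92) + 89) + 16 = -16*(259 + 89) + 16 = -16*348 + 16 = -5568 + 16 = -5552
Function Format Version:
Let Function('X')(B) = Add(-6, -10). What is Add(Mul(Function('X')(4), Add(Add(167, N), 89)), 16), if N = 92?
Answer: -5552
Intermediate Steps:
Function('X')(B) = -16
Add(Mul(Function('X')(4), Add(Add(167, N), 89)), 16) = Add(Mul(-16, Add(Add(167, 92), 89)), 16) = Add(Mul(-16, Add(259, 89)), 16) = Add(Mul(-16, 348), 16) = Add(-5568, 16) = -5552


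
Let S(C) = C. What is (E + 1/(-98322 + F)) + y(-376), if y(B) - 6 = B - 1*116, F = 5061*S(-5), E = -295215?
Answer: -36556627528/123627 ≈ -2.9570e+5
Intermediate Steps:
F = -25305 (F = 5061*(-5) = -25305)
y(B) = -110 + B (y(B) = 6 + (B - 1*116) = 6 + (B - 116) = 6 + (-116 + B) = -110 + B)
(E + 1/(-98322 + F)) + y(-376) = (-295215 + 1/(-98322 - 25305)) + (-110 - 376) = (-295215 + 1/(-123627)) - 486 = (-295215 - 1/123627) - 486 = -36496544806/123627 - 486 = -36556627528/123627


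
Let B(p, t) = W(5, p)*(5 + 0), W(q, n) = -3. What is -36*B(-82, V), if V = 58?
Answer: 540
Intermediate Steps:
B(p, t) = -15 (B(p, t) = -3*(5 + 0) = -3*5 = -15)
-36*B(-82, V) = -36*(-15) = 540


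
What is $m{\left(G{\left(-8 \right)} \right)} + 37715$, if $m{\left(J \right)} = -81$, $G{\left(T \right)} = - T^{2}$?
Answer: $37634$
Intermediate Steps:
$m{\left(G{\left(-8 \right)} \right)} + 37715 = -81 + 37715 = 37634$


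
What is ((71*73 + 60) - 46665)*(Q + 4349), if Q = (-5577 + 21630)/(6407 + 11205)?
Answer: -1586682985751/8806 ≈ -1.8018e+8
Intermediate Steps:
Q = 16053/17612 ≈ 0.91148
((71*73 + 60) - 46665)*(Q + 4349) = ((71*73 + 60) - 46665)*(16053/17612 + 4349) = ((5183 + 60) - 46665)*(76610641/17612) = (5243 - 46665)*(76610641/17612) = -41422*76610641/17612 = -1586682985751/8806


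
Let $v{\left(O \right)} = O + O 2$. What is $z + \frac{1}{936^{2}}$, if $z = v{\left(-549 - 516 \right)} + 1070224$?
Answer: $\frac{934819838785}{876096} \approx 1.067 \cdot 10^{6}$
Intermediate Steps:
$v{\left(O \right)} = 3 O$ ($v{\left(O \right)} = O + 2 O = 3 O$)
$z = 1067029$ ($z = 3 \left(-549 - 516\right) + 1070224 = 3 \left(-1065\right) + 1070224 = -3195 + 1070224 = 1067029$)
$z + \frac{1}{936^{2}} = 1067029 + \frac{1}{936^{2}} = 1067029 + \frac{1}{876096} = \frac{934819838785}{876096}$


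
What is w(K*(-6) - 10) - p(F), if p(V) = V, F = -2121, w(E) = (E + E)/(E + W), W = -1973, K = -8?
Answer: 4104059/1935 ≈ 2121.0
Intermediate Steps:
w(E) = 2*E/(-1973 + E) (w(E) = (E + E)/(E - 1973) = (2*E)/(-1973 + E) = 2*E/(-1973 + E))
w(K*(-6) - 10) - p(F) = 2*(-8*(-6) - 10)/(-1973 + (-8*(-6) - 10)) - 1*(-2121) = 2*(48 - 10)/(-1973 + (48 - 10)) + 2121 = 2*38/(-1973 + 38) + 2121 = 2*38/(-1935) + 2121 = 2*38*(-1/1935) + 2121 = -76/1935 + 2121 = 4104059/1935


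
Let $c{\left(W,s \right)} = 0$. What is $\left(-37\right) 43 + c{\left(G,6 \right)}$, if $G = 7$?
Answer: $-1591$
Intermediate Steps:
$\left(-37\right) 43 + c{\left(G,6 \right)} = \left(-37\right) 43 + 0 = -1591 + 0 = -1591$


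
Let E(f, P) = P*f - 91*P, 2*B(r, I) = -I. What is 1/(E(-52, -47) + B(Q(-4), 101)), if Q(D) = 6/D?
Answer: 2/13341 ≈ 0.00014991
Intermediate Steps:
B(r, I) = -I/2 (B(r, I) = (-I)/2 = -I/2)
E(f, P) = -91*P + P*f
1/(E(-52, -47) + B(Q(-4), 101)) = 1/(-47*(-91 - 52) - ½*101) = 1/(-47*(-143) - 101/2) = 1/(6721 - 101/2) = 1/(13341/2) = 2/13341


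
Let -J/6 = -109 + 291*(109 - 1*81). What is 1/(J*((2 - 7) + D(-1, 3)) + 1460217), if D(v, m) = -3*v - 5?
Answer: 1/1797855 ≈ 5.5622e-7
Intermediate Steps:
D(v, m) = -5 - 3*v
J = -48234 (J = -6*(-109 + 291*(109 - 1*81)) = -6*(-109 + 291*(109 - 81)) = -6*(-109 + 291*28) = -6*(-109 + 8148) = -6*8039 = -48234)
1/(J*((2 - 7) + D(-1, 3)) + 1460217) = 1/(-48234*((2 - 7) + (-5 - 3*(-1))) + 1460217) = 1/(-48234*(-5 + (-5 + 3)) + 1460217) = 1/(-48234*(-5 - 2) + 1460217) = 1/(-48234*(-7) + 1460217) = 1/(337638 + 1460217) = 1/1797855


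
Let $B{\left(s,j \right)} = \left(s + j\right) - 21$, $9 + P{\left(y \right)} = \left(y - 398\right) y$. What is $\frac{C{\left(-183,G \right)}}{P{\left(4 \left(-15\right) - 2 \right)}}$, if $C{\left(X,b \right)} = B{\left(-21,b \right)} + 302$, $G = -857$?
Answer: $- \frac{597}{28511} \approx -0.020939$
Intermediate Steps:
$P{\left(y \right)} = -9 + y \left(-398 + y\right)$ ($P{\left(y \right)} = -9 + \left(y - 398\right) y = -9 + \left(-398 + y\right) y = -9 + y \left(-398 + y\right)$)
$B{\left(s,j \right)} = -21 + j + s$ ($B{\left(s,j \right)} = \left(j + s\right) - 21 = -21 + j + s$)
$C{\left(X,b \right)} = 260 + b$ ($C{\left(X,b \right)} = \left(-21 + b - 21\right) + 302 = \left(-42 + b\right) + 302 = 260 + b$)
$\frac{C{\left(-183,G \right)}}{P{\left(4 \left(-15\right) - 2 \right)}} = \frac{260 - 857}{-9 + \left(4 \left(-15\right) - 2\right)^{2} - 398 \left(4 \left(-15\right) - 2\right)} = - \frac{597}{-9 + \left(-60 - 2\right)^{2} - 398 \left(-60 - 2\right)} = - \frac{597}{-9 + \left(-62\right)^{2} - -24676} = - \frac{597}{-9 + 3844 + 24676} = - \frac{597}{28511}$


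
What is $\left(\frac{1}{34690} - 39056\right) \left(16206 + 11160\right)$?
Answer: $- \frac{18538448659437}{17345} \approx -1.0688 \cdot 10^{9}$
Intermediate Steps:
$\left(\frac{1}{34690} - 39056\right) \left(16206 + 11160\right) = \left(\frac{1}{34690} - 39056\right) 27366 = \left(- \frac{1354852639}{34690}\right) 27366 = - \frac{18538448659437}{17345}$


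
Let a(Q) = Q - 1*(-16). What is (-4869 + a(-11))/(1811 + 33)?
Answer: -1216/461 ≈ -2.6377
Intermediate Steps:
a(Q) = 16 + Q (a(Q) = Q + 16 = 16 + Q)
(-4869 + a(-11))/(1811 + 33) = (-4869 + (16 - 11))/(1811 + 33) = (-4869 + 5)/1844 = -4864*1/1844 = -1216/461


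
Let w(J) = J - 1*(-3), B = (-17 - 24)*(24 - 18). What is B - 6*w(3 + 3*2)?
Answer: -318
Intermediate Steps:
B = -246 (B = -41*6 = -246)
w(J) = 3 + J (w(J) = J + 3 = 3 + J)
B - 6*w(3 + 3*2) = -246 - 6*(3 + (3 + 3*2)) = -246 - 6*(3 + (3 + 6)) = -246 - 6*(3 + 9) = -246 - 6*12 = -246 - 72 = -318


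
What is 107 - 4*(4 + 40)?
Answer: -69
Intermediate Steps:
107 - 4*(4 + 40) = 107 - 4*44 = 107 - 176 = -69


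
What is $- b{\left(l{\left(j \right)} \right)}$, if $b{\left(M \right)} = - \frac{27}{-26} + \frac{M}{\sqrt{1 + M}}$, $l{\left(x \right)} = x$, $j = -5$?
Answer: $- \frac{27}{26} - \frac{5 i}{2} \approx -1.0385 - 2.5 i$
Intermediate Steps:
$b{\left(M \right)} = \frac{27}{26} + \frac{M}{\sqrt{1 + M}}$ ($b{\left(M \right)} = \left(-27\right) \left(- \frac{1}{26}\right) + \frac{M}{\sqrt{1 + M}} = \frac{27}{26} + \frac{M}{\sqrt{1 + M}}$)
$- b{\left(l{\left(j \right)} \right)} = - (\frac{27}{26} - \frac{5}{\sqrt{1 - 5}}) = - (\frac{27}{26} - \frac{5}{2 i}) = - (\frac{27}{26} - 5 \left(- \frac{i}{2}\right)) = - (\frac{27}{26} + \frac{5 i}{2}) = - \frac{27}{26} - \frac{5 i}{2}$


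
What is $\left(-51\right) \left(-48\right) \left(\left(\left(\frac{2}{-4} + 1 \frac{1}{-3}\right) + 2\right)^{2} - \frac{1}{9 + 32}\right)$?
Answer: $\frac{134164}{41} \approx 3272.3$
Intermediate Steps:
$\left(-51\right) \left(-48\right) \left(\left(\left(\frac{2}{-4} + 1 \frac{1}{-3}\right) + 2\right)^{2} - \frac{1}{9 + 32}\right) = 2448 \left(\left(\left(2 \left(- \frac{1}{4}\right) + 1 \left(- \frac{1}{3}\right)\right) + 2\right)^{2} - \frac{1}{41}\right) = 2448 \left(\left(\left(- \frac{1}{2} - \frac{1}{3}\right) + 2\right)^{2} - \frac{1}{41}\right) = 2448 \left(\left(- \frac{5}{6} + 2\right)^{2} - \frac{1}{41}\right) = 2448 \left(\left(\frac{7}{6}\right)^{2} - \frac{1}{41}\right) = 2448 \left(\frac{49}{36} - \frac{1}{41}\right) = 2448 \cdot \frac{1973}{1476} = \frac{134164}{41}$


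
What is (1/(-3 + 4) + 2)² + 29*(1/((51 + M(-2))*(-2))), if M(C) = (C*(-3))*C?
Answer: 673/78 ≈ 8.6282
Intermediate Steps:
M(C) = -3*C² (M(C) = (-3*C)*C = -3*C²)
(1/(-3 + 4) + 2)² + 29*(1/((51 + M(-2))*(-2))) = (1/(-3 + 4) + 2)² + 29*(1/((51 - 3*(-2)²)*(-2))) = (1/1 + 2)² + 29*(-½/(51 - 3*4)) = (1 + 2)² + 29*(-½/(51 - 12)) = 3² + 29*(-½/39) = 9 + 29*((1/39)*(-½)) = 9 + 29*(-1/78) = 9 - 29/78 = 673/78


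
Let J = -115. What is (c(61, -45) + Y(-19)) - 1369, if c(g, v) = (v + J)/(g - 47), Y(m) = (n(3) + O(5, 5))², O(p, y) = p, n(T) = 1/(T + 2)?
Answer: -236843/175 ≈ -1353.4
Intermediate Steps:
n(T) = 1/(2 + T)
Y(m) = 676/25 (Y(m) = (1/(2 + 3) + 5)² = (1/5 + 5)² = (⅕ + 5)² = (26/5)² = 676/25)
c(g, v) = (-115 + v)/(-47 + g) (c(g, v) = (v - 115)/(g - 47) = (-115 + v)/(-47 + g))
(c(61, -45) + Y(-19)) - 1369 = ((-115 - 45)/(-47 + 61) + 676/25) - 1369 = (-160/14 + 676/25) - 1369 = ((1/14)*(-160) + 676/25) - 1369 = (-80/7 + 676/25) - 1369 = 2732/175 - 1369 = -236843/175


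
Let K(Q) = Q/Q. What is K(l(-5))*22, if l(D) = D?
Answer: 22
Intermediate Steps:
K(Q) = 1
K(l(-5))*22 = 1*22 = 22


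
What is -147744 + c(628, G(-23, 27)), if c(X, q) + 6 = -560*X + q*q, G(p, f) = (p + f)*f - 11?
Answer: -490021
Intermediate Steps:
G(p, f) = -11 + f*(f + p) (G(p, f) = (f + p)*f - 11 = f*(f + p) - 11 = -11 + f*(f + p))
c(X, q) = -6 + q**2 - 560*X (c(X, q) = -6 + (-560*X + q*q) = -6 + (-560*X + q**2) = -6 + (q**2 - 560*X) = -6 + q**2 - 560*X)
-147744 + c(628, G(-23, 27)) = -147744 + (-6 + (-11 + 27**2 + 27*(-23))**2 - 560*628) = -147744 + (-6 + (-11 + 729 - 621)**2 - 351680) = -147744 + (-6 + 97**2 - 351680) = -147744 + (-6 + 9409 - 351680) = -147744 - 342277 = -490021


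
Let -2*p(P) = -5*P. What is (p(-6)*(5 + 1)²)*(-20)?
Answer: 10800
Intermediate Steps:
p(P) = 5*P/2 (p(P) = -(-5)*P/2 = 5*P/2)
(p(-6)*(5 + 1)²)*(-20) = (((5/2)*(-6))*(5 + 1)²)*(-20) = -15*6²*(-20) = -15*36*(-20) = -540*(-20) = 10800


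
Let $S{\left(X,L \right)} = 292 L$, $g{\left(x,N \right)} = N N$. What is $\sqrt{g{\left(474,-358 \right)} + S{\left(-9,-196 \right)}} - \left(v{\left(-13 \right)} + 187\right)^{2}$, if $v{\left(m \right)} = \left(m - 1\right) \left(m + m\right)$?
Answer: $-303601 + 2 \sqrt{17733} \approx -3.0333 \cdot 10^{5}$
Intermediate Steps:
$g{\left(x,N \right)} = N^{2}$
$v{\left(m \right)} = 2 m \left(-1 + m\right)$ ($v{\left(m \right)} = \left(-1 + m\right) 2 m = 2 m \left(-1 + m\right)$)
$\sqrt{g{\left(474,-358 \right)} + S{\left(-9,-196 \right)}} - \left(v{\left(-13 \right)} + 187\right)^{2} = \sqrt{\left(-358\right)^{2} + 292 \left(-196\right)} - \left(2 \left(-13\right) \left(-1 - 13\right) + 187\right)^{2} = \sqrt{128164 - 57232} - \left(2 \left(-13\right) \left(-14\right) + 187\right)^{2} = \sqrt{70932} - \left(364 + 187\right)^{2} = 2 \sqrt{17733} - 551^{2} = 2 \sqrt{17733} - 303601 = -303601 + 2 \sqrt{17733}$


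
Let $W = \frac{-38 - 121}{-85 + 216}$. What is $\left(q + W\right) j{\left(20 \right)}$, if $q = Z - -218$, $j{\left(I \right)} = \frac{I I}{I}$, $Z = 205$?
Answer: $\frac{1105080}{131} \approx 8435.7$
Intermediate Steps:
$j{\left(I \right)} = I$ ($j{\left(I \right)} = \frac{I^{2}}{I} = I$)
$q = 423$ ($q = 205 - -218 = 205 + 218 = 423$)
$W = - \frac{159}{131} \approx -1.2137$
$\left(q + W\right) j{\left(20 \right)} = \left(423 - \frac{159}{131}\right) 20 = \frac{55254}{131} \cdot 20 = \frac{1105080}{131}$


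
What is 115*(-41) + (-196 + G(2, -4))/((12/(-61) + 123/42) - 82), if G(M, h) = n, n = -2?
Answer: -106337611/22565 ≈ -4712.5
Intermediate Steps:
G(M, h) = -2
115*(-41) + (-196 + G(2, -4))/((12/(-61) + 123/42) - 82) = 115*(-41) + (-196 - 2)/((12/(-61) + 123/42) - 82) = -4715 - 198/((12*(-1/61) + 123*(1/42)) - 82) = -4715 - 198/((-12/61 + 41/14) - 82) = -4715 - 198/(2333/854 - 82) = -4715 - 198/(-67695/854) = -4715 - 198*(-854/67695) = -4715 + 56364/22565 = -106337611/22565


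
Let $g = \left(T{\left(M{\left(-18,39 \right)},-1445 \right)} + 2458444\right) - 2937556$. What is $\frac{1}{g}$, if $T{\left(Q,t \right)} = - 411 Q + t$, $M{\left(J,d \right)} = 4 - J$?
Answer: $- \frac{1}{489599} \approx -2.0425 \cdot 10^{-6}$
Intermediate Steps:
$T{\left(Q,t \right)} = t - 411 Q$
$g = -489599$ ($g = \left(\left(-1445 - 411 \left(4 - -18\right)\right) + 2458444\right) - 2937556 = \left(\left(-1445 - 411 \left(4 + 18\right)\right) + 2458444\right) - 2937556 = \left(\left(-1445 - 9042\right) + 2458444\right) - 2937556 = \left(-10487 + 2458444\right) - 2937556 = 2447957 - 2937556 = -489599$)
$\frac{1}{g} = \frac{1}{-489599} = - \frac{1}{489599}$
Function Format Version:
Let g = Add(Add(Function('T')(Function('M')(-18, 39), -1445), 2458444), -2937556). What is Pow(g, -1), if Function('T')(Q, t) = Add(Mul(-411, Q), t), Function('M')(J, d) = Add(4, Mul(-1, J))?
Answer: Rational(-1, 489599) ≈ -2.0425e-6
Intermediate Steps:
Function('T')(Q, t) = Add(t, Mul(-411, Q))
g = -489599 (g = Add(Add(Add(-1445, Mul(-411, Add(4, Mul(-1, -18)))), 2458444), -2937556) = Add(Add(Add(-1445, Mul(-411, Add(4, 18))), 2458444), -2937556) = Add(Add(Add(-1445, Mul(-411, 22)), 2458444), -2937556) = Add(Add(Add(-1445, -9042), 2458444), -2937556) = Add(Add(-10487, 2458444), -2937556) = Add(2447957, -2937556) = -489599)
Pow(g, -1) = Pow(-489599, -1) = Rational(-1, 489599)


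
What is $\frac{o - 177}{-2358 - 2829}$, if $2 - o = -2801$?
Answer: $- \frac{202}{399} \approx -0.50627$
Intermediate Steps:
$o = 2803$ ($o = 2 - -2801 = 2 + 2801 = 2803$)
$\frac{o - 177}{-2358 - 2829} = \frac{2803 - 177}{-2358 - 2829} = \frac{2626}{-5187} = 2626 \left(- \frac{1}{5187}\right) = - \frac{202}{399}$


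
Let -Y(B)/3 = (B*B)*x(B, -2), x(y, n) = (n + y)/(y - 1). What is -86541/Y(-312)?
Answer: 694547/2351232 ≈ 0.29540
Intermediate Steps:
x(y, n) = (n + y)/(-1 + y)
Y(B) = -3*B²*(-2 + B)/(-1 + B) (Y(B) = -3*B*B*(-2 + B)/(-1 + B) = -3*B²*(-2 + B)/(-1 + B))
-86541/Y(-312) = -86541*(-1 - 312)/(292032*(2 - 1*(-312))) = -86541*(-313/(292032*(2 + 312))) = -86541/(3*97344*(-1/313)*314) = -86541/(-91698048/313) = -86541*(-313/91698048) = 694547/2351232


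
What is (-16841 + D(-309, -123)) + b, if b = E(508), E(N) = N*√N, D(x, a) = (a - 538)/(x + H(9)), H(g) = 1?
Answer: -5186367/308 + 1016*√127 ≈ -5389.1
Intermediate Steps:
D(x, a) = (-538 + a)/(1 + x) (D(x, a) = (a - 538)/(x + 1) = (-538 + a)/(1 + x))
E(N) = N^(3/2)
b = 1016*√127 (b = 508^(3/2) = 1016*√127 ≈ 11450.)
(-16841 + D(-309, -123)) + b = (-16841 + (-538 - 123)/(1 - 309)) + 1016*√127 = (-16841 - 661/(-308)) + 1016*√127 = (-16841 - 1/308*(-661)) + 1016*√127 = (-16841 + 661/308) + 1016*√127 = -5186367/308 + 1016*√127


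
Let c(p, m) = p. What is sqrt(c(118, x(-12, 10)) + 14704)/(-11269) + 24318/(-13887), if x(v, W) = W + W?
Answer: -2702/1543 - sqrt(14822)/11269 ≈ -1.7619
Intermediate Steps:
x(v, W) = 2*W
sqrt(c(118, x(-12, 10)) + 14704)/(-11269) + 24318/(-13887) = sqrt(118 + 14704)/(-11269) + 24318/(-13887) = sqrt(14822)*(-1/11269) + 24318*(-1/13887) = -sqrt(14822)/11269 - 2702/1543 = -2702/1543 - sqrt(14822)/11269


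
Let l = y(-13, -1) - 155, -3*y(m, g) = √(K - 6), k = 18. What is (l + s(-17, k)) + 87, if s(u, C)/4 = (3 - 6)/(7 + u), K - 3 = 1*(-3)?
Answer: -334/5 - I*√6/3 ≈ -66.8 - 0.8165*I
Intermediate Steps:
K = 0 (K = 3 + 1*(-3) = 3 - 3 = 0)
y(m, g) = -I*√6/3 (y(m, g) = -√(0 - 6)/3 = -I*√6/3)
l = -155 - I*√6/3 (l = -I*√6/3 - 155 = -155 - I*√6/3 ≈ -155.0 - 0.8165*I)
s(u, C) = -12/(7 + u) (s(u, C) = 4*((3 - 6)/(7 + u)) = 4*(-3/(7 + u)) = -12/(7 + u))
(l + s(-17, k)) + 87 = ((-155 - I*√6/3) - 12/(7 - 17)) + 87 = ((-155 - I*√6/3) - 12/(-10)) + 87 = ((-155 - I*√6/3) - 12*(-⅒)) + 87 = ((-155 - I*√6/3) + 6/5) + 87 = (-769/5 - I*√6/3) + 87 = -334/5 - I*√6/3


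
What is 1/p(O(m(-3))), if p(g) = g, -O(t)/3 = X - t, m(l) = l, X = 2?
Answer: -1/15 ≈ -0.066667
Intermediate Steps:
O(t) = -6 + 3*t (O(t) = -3*(2 - t) = -6 + 3*t)
1/p(O(m(-3))) = 1/(-6 + 3*(-3)) = 1/(-6 - 9) = 1/(-15) = -1/15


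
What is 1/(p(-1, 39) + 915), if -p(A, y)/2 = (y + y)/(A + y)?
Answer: 19/17307 ≈ 0.0010978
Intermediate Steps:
p(A, y) = -4*y/(A + y) (p(A, y) = -2*(y + y)/(A + y) = -2*2*y/(A + y) = -4*y/(A + y))
1/(p(-1, 39) + 915) = 1/(-4*39/(-1 + 39) + 915) = 1/(-4*39/38 + 915) = 1/(-4*39*1/38 + 915) = 1/(-78/19 + 915) = 1/(17307/19) = 19/17307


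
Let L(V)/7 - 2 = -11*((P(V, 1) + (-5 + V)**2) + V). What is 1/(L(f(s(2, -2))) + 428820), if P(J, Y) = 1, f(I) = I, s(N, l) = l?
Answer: 1/425138 ≈ 2.3522e-6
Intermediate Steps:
L(V) = -63 - 77*V - 77*(-5 + V)**2 (L(V) = 14 + 7*(-11*((1 + (-5 + V)**2) + V)) = 14 + 7*(-11*(1 + V + (-5 + V)**2)) = 14 + 7*(-11 - 11*V - 11*(-5 + V)**2) = 14 + (-77 - 77*V - 77*(-5 + V)**2) = -63 - 77*V - 77*(-5 + V)**2)
1/(L(f(s(2, -2))) + 428820) = 1/((-1988 - 77*(-2)**2 + 693*(-2)) + 428820) = 1/((-1988 - 77*4 - 1386) + 428820) = 1/((-1988 - 308 - 1386) + 428820) = 1/(-3682 + 428820) = 1/425138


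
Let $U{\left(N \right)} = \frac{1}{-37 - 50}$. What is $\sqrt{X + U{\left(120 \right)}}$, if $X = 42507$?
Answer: $\frac{2 \sqrt{80433849}}{87} \approx 206.17$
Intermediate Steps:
$U{\left(N \right)} = - \frac{1}{87}$ ($U{\left(N \right)} = \frac{1}{-87} = - \frac{1}{87}$)
$\sqrt{X + U{\left(120 \right)}} = \sqrt{42507 - \frac{1}{87}} = \sqrt{\frac{3698108}{87}} = \frac{2 \sqrt{80433849}}{87}$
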